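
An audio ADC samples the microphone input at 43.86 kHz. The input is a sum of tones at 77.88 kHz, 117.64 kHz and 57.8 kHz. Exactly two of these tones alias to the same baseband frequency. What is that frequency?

13.94 kHz

fs/2 = 21.93 kHz.
77.88 kHz mod fs = 34.02 kHz.
34.02 kHz > fs/2 = 21.93 kHz, folds to fs − 34.02 kHz = 9.84 kHz.
117.64 kHz mod fs = 29.92 kHz.
29.92 kHz > fs/2 = 21.93 kHz, folds to fs − 29.92 kHz = 13.94 kHz.
57.8 kHz mod fs = 13.94 kHz.
13.94 kHz ≤ fs/2 = 21.93 kHz, appears at 13.94 kHz.
57.8 kHz and 117.64 kHz both map to 13.94 kHz.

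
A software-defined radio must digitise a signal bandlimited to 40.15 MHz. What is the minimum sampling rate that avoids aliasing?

Nyquist rate = 2 × 40.15 MHz = 80.3 MHz.

80.3 MHz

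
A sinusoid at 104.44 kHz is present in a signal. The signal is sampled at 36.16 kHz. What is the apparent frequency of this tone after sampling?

4.04 kHz

104.44 kHz mod fs = 32.12 kHz.
32.12 kHz > fs/2 = 18.08 kHz, folds to fs − 32.12 kHz = 4.04 kHz.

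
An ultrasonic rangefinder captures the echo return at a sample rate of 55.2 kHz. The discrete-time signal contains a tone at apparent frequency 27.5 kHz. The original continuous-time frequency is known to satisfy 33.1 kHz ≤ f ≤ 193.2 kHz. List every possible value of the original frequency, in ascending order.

82.7 kHz, 82.9 kHz, 137.9 kHz, 138.1 kHz, 193.1 kHz

Frequencies that alias to 27.5 kHz are k·fs ± 27.5 kHz for integer k ≥ 0.
k=0: 27.5 kHz.
k=1: 27.7 kHz, 82.7 kHz.
k=2: 82.9 kHz, 137.9 kHz.
k=3: 138.1 kHz, 193.1 kHz.
k=4: 193.3 kHz, 248.3 kHz.
Within [33.1 kHz, 193.2 kHz]: 82.7 kHz, 82.9 kHz, 137.9 kHz, 138.1 kHz, 193.1 kHz.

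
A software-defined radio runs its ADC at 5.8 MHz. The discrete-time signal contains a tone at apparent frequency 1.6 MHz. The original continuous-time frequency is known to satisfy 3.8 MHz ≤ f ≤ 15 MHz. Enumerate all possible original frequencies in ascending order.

4.2 MHz, 7.4 MHz, 10 MHz, 13.2 MHz

Frequencies that alias to 1.6 MHz are k·fs ± 1.6 MHz for integer k ≥ 0.
k=0: 1.6 MHz.
k=1: 4.2 MHz, 7.4 MHz.
k=2: 10 MHz, 13.2 MHz.
k=3: 15.8 MHz, 19 MHz.
Within [3.8 MHz, 15 MHz]: 4.2 MHz, 7.4 MHz, 10 MHz, 13.2 MHz.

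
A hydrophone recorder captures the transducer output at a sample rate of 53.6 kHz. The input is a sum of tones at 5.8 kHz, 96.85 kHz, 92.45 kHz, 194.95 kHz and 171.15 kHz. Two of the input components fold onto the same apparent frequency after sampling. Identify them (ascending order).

96.85 kHz, 171.15 kHz

fs/2 = 26.8 kHz.
5.8 kHz ≤ fs/2 = 26.8 kHz, passes unchanged.
96.85 kHz mod fs = 43.25 kHz.
43.25 kHz > fs/2 = 26.8 kHz, folds to fs − 43.25 kHz = 10.35 kHz.
92.45 kHz mod fs = 38.85 kHz.
38.85 kHz > fs/2 = 26.8 kHz, folds to fs − 38.85 kHz = 14.75 kHz.
194.95 kHz mod fs = 34.15 kHz.
34.15 kHz > fs/2 = 26.8 kHz, folds to fs − 34.15 kHz = 19.45 kHz.
171.15 kHz mod fs = 10.35 kHz.
10.35 kHz ≤ fs/2 = 26.8 kHz, appears at 10.35 kHz.
96.85 kHz and 171.15 kHz both map to 10.35 kHz.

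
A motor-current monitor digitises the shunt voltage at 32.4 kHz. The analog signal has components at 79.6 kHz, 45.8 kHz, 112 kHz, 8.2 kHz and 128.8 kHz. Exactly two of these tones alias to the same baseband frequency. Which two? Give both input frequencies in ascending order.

fs/2 = 16.2 kHz.
79.6 kHz mod fs = 14.8 kHz.
14.8 kHz ≤ fs/2 = 16.2 kHz, appears at 14.8 kHz.
45.8 kHz mod fs = 13.4 kHz.
13.4 kHz ≤ fs/2 = 16.2 kHz, appears at 13.4 kHz.
112 kHz mod fs = 14.8 kHz.
14.8 kHz ≤ fs/2 = 16.2 kHz, appears at 14.8 kHz.
8.2 kHz ≤ fs/2 = 16.2 kHz, passes unchanged.
128.8 kHz mod fs = 31.6 kHz.
31.6 kHz > fs/2 = 16.2 kHz, folds to fs − 31.6 kHz = 0.8 kHz.
79.6 kHz and 112 kHz both map to 14.8 kHz.

79.6 kHz, 112 kHz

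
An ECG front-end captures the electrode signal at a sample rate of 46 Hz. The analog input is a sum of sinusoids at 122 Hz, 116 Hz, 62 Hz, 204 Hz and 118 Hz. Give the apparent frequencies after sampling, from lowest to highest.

fs/2 = 23 Hz.
122 Hz mod fs = 30 Hz.
30 Hz > fs/2 = 23 Hz, folds to fs − 30 Hz = 16 Hz.
116 Hz mod fs = 24 Hz.
24 Hz > fs/2 = 23 Hz, folds to fs − 24 Hz = 22 Hz.
62 Hz mod fs = 16 Hz.
16 Hz ≤ fs/2 = 23 Hz, appears at 16 Hz.
204 Hz mod fs = 20 Hz.
20 Hz ≤ fs/2 = 23 Hz, appears at 20 Hz.
118 Hz mod fs = 26 Hz.
26 Hz > fs/2 = 23 Hz, folds to fs − 26 Hz = 20 Hz.
Distinct values: {16 Hz, 20 Hz, 22 Hz}.

16 Hz, 20 Hz, 22 Hz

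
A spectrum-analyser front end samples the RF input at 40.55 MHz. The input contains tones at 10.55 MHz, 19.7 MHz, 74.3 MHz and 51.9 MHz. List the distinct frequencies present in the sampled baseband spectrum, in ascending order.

6.8 MHz, 10.55 MHz, 11.35 MHz, 19.7 MHz

fs/2 = 20.275 MHz.
10.55 MHz ≤ fs/2 = 20.275 MHz, passes unchanged.
19.7 MHz ≤ fs/2 = 20.275 MHz, passes unchanged.
74.3 MHz mod fs = 33.75 MHz.
33.75 MHz > fs/2 = 20.275 MHz, folds to fs − 33.75 MHz = 6.8 MHz.
51.9 MHz mod fs = 11.35 MHz.
11.35 MHz ≤ fs/2 = 20.275 MHz, appears at 11.35 MHz.
Distinct values: {6.8 MHz, 10.55 MHz, 11.35 MHz, 19.7 MHz}.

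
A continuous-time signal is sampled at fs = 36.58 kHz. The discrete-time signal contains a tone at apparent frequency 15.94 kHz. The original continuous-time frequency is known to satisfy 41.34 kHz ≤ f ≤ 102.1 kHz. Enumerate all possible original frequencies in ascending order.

52.52 kHz, 57.22 kHz, 89.1 kHz, 93.8 kHz

Frequencies that alias to 15.94 kHz are k·fs ± 15.94 kHz for integer k ≥ 0.
k=0: 15.94 kHz.
k=1: 20.64 kHz, 52.52 kHz.
k=2: 57.22 kHz, 89.1 kHz.
k=3: 93.8 kHz, 125.68 kHz.
k=4: 130.38 kHz, 162.26 kHz.
Within [41.34 kHz, 102.1 kHz]: 52.52 kHz, 57.22 kHz, 89.1 kHz, 93.8 kHz.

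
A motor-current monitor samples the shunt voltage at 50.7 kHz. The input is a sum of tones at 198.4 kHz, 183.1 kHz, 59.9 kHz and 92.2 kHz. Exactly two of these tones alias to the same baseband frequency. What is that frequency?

fs/2 = 25.35 kHz.
198.4 kHz mod fs = 46.3 kHz.
46.3 kHz > fs/2 = 25.35 kHz, folds to fs − 46.3 kHz = 4.4 kHz.
183.1 kHz mod fs = 31 kHz.
31 kHz > fs/2 = 25.35 kHz, folds to fs − 31 kHz = 19.7 kHz.
59.9 kHz mod fs = 9.2 kHz.
9.2 kHz ≤ fs/2 = 25.35 kHz, appears at 9.2 kHz.
92.2 kHz mod fs = 41.5 kHz.
41.5 kHz > fs/2 = 25.35 kHz, folds to fs − 41.5 kHz = 9.2 kHz.
59.9 kHz and 92.2 kHz both map to 9.2 kHz.

9.2 kHz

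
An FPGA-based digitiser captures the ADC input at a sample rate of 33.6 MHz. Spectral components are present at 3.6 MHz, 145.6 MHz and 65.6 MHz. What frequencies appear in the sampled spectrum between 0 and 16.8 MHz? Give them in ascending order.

1.6 MHz, 3.6 MHz, 11.2 MHz

fs/2 = 16.8 MHz.
3.6 MHz ≤ fs/2 = 16.8 MHz, passes unchanged.
145.6 MHz mod fs = 11.2 MHz.
11.2 MHz ≤ fs/2 = 16.8 MHz, appears at 11.2 MHz.
65.6 MHz mod fs = 32 MHz.
32 MHz > fs/2 = 16.8 MHz, folds to fs − 32 MHz = 1.6 MHz.
Distinct values: {1.6 MHz, 3.6 MHz, 11.2 MHz}.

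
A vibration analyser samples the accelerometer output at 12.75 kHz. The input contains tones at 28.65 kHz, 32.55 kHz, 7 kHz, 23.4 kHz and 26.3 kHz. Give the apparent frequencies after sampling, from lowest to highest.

0.8 kHz, 2.1 kHz, 3.15 kHz, 5.7 kHz, 5.75 kHz

fs/2 = 6.375 kHz.
28.65 kHz mod fs = 3.15 kHz.
3.15 kHz ≤ fs/2 = 6.375 kHz, appears at 3.15 kHz.
32.55 kHz mod fs = 7.05 kHz.
7.05 kHz > fs/2 = 6.375 kHz, folds to fs − 7.05 kHz = 5.7 kHz.
7 kHz > fs/2 = 6.375 kHz, folds to fs − 7 kHz = 5.75 kHz.
23.4 kHz mod fs = 10.65 kHz.
10.65 kHz > fs/2 = 6.375 kHz, folds to fs − 10.65 kHz = 2.1 kHz.
26.3 kHz mod fs = 0.8 kHz.
0.8 kHz ≤ fs/2 = 6.375 kHz, appears at 0.8 kHz.
Distinct values: {0.8 kHz, 2.1 kHz, 3.15 kHz, 5.7 kHz, 5.75 kHz}.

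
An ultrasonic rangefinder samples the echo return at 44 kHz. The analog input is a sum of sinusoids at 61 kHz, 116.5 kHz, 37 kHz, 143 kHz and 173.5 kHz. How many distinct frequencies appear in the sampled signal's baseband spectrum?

fs/2 = 22 kHz.
61 kHz mod fs = 17 kHz.
17 kHz ≤ fs/2 = 22 kHz, appears at 17 kHz.
116.5 kHz mod fs = 28.5 kHz.
28.5 kHz > fs/2 = 22 kHz, folds to fs − 28.5 kHz = 15.5 kHz.
37 kHz > fs/2 = 22 kHz, folds to fs − 37 kHz = 7 kHz.
143 kHz mod fs = 11 kHz.
11 kHz ≤ fs/2 = 22 kHz, appears at 11 kHz.
173.5 kHz mod fs = 41.5 kHz.
41.5 kHz > fs/2 = 22 kHz, folds to fs − 41.5 kHz = 2.5 kHz.
Distinct values: {2.5 kHz, 7 kHz, 11 kHz, 15.5 kHz, 17 kHz} → 5.

5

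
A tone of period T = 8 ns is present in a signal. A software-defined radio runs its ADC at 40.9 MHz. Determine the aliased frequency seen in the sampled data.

2.3 MHz

T = 8 ns → f = 1/T = 125 MHz.
125 MHz mod fs = 2.3 MHz.
2.3 MHz ≤ fs/2 = 20.45 MHz, appears at 2.3 MHz.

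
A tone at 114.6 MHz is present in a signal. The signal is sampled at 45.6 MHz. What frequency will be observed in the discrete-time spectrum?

114.6 MHz mod fs = 23.4 MHz.
23.4 MHz > fs/2 = 22.8 MHz, folds to fs − 23.4 MHz = 22.2 MHz.

22.2 MHz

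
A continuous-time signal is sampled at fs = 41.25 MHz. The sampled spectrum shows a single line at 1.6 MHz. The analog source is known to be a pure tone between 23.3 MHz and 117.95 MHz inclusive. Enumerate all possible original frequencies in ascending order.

Frequencies that alias to 1.6 MHz are k·fs ± 1.6 MHz for integer k ≥ 0.
k=0: 1.6 MHz.
k=1: 39.65 MHz, 42.85 MHz.
k=2: 80.9 MHz, 84.1 MHz.
k=3: 122.15 MHz, 125.35 MHz.
Within [23.3 MHz, 117.95 MHz]: 39.65 MHz, 42.85 MHz, 80.9 MHz, 84.1 MHz.

39.65 MHz, 42.85 MHz, 80.9 MHz, 84.1 MHz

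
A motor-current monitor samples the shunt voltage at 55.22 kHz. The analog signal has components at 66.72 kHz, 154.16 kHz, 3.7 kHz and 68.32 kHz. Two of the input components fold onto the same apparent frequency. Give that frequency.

11.5 kHz

fs/2 = 27.61 kHz.
66.72 kHz mod fs = 11.5 kHz.
11.5 kHz ≤ fs/2 = 27.61 kHz, appears at 11.5 kHz.
154.16 kHz mod fs = 43.72 kHz.
43.72 kHz > fs/2 = 27.61 kHz, folds to fs − 43.72 kHz = 11.5 kHz.
3.7 kHz ≤ fs/2 = 27.61 kHz, passes unchanged.
68.32 kHz mod fs = 13.1 kHz.
13.1 kHz ≤ fs/2 = 27.61 kHz, appears at 13.1 kHz.
66.72 kHz and 154.16 kHz both map to 11.5 kHz.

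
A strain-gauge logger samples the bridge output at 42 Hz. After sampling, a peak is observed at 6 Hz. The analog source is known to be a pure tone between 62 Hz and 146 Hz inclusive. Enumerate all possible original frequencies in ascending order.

Frequencies that alias to 6 Hz are k·fs ± 6 Hz for integer k ≥ 0.
k=0: 6 Hz.
k=1: 36 Hz, 48 Hz.
k=2: 78 Hz, 90 Hz.
k=3: 120 Hz, 132 Hz.
k=4: 162 Hz, 174 Hz.
Within [62 Hz, 146 Hz]: 78 Hz, 90 Hz, 120 Hz, 132 Hz.

78 Hz, 90 Hz, 120 Hz, 132 Hz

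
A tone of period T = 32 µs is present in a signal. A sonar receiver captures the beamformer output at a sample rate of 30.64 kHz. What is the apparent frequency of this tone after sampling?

0.61 kHz

T = 32 µs → f = 1/T = 31.25 kHz.
31.25 kHz mod fs = 0.61 kHz.
0.61 kHz ≤ fs/2 = 15.32 kHz, appears at 0.61 kHz.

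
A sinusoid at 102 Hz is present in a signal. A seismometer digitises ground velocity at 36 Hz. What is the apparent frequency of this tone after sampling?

6 Hz

102 Hz mod fs = 30 Hz.
30 Hz > fs/2 = 18 Hz, folds to fs − 30 Hz = 6 Hz.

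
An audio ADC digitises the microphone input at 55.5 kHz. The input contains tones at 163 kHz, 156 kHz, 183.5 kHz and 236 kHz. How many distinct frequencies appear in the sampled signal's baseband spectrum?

4

fs/2 = 27.75 kHz.
163 kHz mod fs = 52 kHz.
52 kHz > fs/2 = 27.75 kHz, folds to fs − 52 kHz = 3.5 kHz.
156 kHz mod fs = 45 kHz.
45 kHz > fs/2 = 27.75 kHz, folds to fs − 45 kHz = 10.5 kHz.
183.5 kHz mod fs = 17 kHz.
17 kHz ≤ fs/2 = 27.75 kHz, appears at 17 kHz.
236 kHz mod fs = 14 kHz.
14 kHz ≤ fs/2 = 27.75 kHz, appears at 14 kHz.
Distinct values: {3.5 kHz, 10.5 kHz, 14 kHz, 17 kHz} → 4.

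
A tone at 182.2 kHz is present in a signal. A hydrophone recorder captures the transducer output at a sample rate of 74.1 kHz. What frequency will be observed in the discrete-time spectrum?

34 kHz

182.2 kHz mod fs = 34 kHz.
34 kHz ≤ fs/2 = 37.05 kHz, appears at 34 kHz.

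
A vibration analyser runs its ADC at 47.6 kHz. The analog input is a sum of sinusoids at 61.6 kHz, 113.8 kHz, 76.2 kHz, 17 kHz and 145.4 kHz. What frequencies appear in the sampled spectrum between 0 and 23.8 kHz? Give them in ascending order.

fs/2 = 23.8 kHz.
61.6 kHz mod fs = 14 kHz.
14 kHz ≤ fs/2 = 23.8 kHz, appears at 14 kHz.
113.8 kHz mod fs = 18.6 kHz.
18.6 kHz ≤ fs/2 = 23.8 kHz, appears at 18.6 kHz.
76.2 kHz mod fs = 28.6 kHz.
28.6 kHz > fs/2 = 23.8 kHz, folds to fs − 28.6 kHz = 19 kHz.
17 kHz ≤ fs/2 = 23.8 kHz, passes unchanged.
145.4 kHz mod fs = 2.6 kHz.
2.6 kHz ≤ fs/2 = 23.8 kHz, appears at 2.6 kHz.
Distinct values: {2.6 kHz, 14 kHz, 17 kHz, 18.6 kHz, 19 kHz}.

2.6 kHz, 14 kHz, 17 kHz, 18.6 kHz, 19 kHz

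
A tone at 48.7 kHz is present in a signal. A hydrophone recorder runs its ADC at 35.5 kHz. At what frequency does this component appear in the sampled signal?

13.2 kHz

48.7 kHz mod fs = 13.2 kHz.
13.2 kHz ≤ fs/2 = 17.75 kHz, appears at 13.2 kHz.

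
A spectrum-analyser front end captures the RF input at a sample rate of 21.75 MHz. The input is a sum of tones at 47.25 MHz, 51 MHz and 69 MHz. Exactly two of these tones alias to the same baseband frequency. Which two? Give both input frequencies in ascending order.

fs/2 = 10.875 MHz.
47.25 MHz mod fs = 3.75 MHz.
3.75 MHz ≤ fs/2 = 10.875 MHz, appears at 3.75 MHz.
51 MHz mod fs = 7.5 MHz.
7.5 MHz ≤ fs/2 = 10.875 MHz, appears at 7.5 MHz.
69 MHz mod fs = 3.75 MHz.
3.75 MHz ≤ fs/2 = 10.875 MHz, appears at 3.75 MHz.
47.25 MHz and 69 MHz both map to 3.75 MHz.

47.25 MHz, 69 MHz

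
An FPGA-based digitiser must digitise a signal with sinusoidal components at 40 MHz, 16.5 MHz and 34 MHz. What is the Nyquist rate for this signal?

80 MHz

Highest-frequency component: 40 MHz.
Nyquist rate = 2 × 40 MHz = 80 MHz.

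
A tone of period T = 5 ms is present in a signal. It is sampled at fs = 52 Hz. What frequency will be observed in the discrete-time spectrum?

8 Hz

T = 5 ms → f = 1/T = 200 Hz.
200 Hz mod fs = 44 Hz.
44 Hz > fs/2 = 26 Hz, folds to fs − 44 Hz = 8 Hz.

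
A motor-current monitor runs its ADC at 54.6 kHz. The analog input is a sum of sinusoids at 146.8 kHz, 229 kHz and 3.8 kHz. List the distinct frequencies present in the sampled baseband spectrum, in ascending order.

fs/2 = 27.3 kHz.
146.8 kHz mod fs = 37.6 kHz.
37.6 kHz > fs/2 = 27.3 kHz, folds to fs − 37.6 kHz = 17 kHz.
229 kHz mod fs = 10.6 kHz.
10.6 kHz ≤ fs/2 = 27.3 kHz, appears at 10.6 kHz.
3.8 kHz ≤ fs/2 = 27.3 kHz, passes unchanged.
Distinct values: {3.8 kHz, 10.6 kHz, 17 kHz}.

3.8 kHz, 10.6 kHz, 17 kHz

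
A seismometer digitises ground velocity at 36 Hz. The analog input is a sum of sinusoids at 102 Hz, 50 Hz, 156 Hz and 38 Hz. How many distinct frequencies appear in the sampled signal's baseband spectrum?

4

fs/2 = 18 Hz.
102 Hz mod fs = 30 Hz.
30 Hz > fs/2 = 18 Hz, folds to fs − 30 Hz = 6 Hz.
50 Hz mod fs = 14 Hz.
14 Hz ≤ fs/2 = 18 Hz, appears at 14 Hz.
156 Hz mod fs = 12 Hz.
12 Hz ≤ fs/2 = 18 Hz, appears at 12 Hz.
38 Hz mod fs = 2 Hz.
2 Hz ≤ fs/2 = 18 Hz, appears at 2 Hz.
Distinct values: {2 Hz, 6 Hz, 12 Hz, 14 Hz} → 4.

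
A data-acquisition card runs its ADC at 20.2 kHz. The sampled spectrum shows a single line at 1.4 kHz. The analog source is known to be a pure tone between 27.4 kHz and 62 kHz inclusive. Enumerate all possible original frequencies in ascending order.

Frequencies that alias to 1.4 kHz are k·fs ± 1.4 kHz for integer k ≥ 0.
k=0: 1.4 kHz.
k=1: 18.8 kHz, 21.6 kHz.
k=2: 39 kHz, 41.8 kHz.
k=3: 59.2 kHz, 62 kHz.
k=4: 79.4 kHz, 82.2 kHz.
Within [27.4 kHz, 62 kHz]: 39 kHz, 41.8 kHz, 59.2 kHz, 62 kHz.

39 kHz, 41.8 kHz, 59.2 kHz, 62 kHz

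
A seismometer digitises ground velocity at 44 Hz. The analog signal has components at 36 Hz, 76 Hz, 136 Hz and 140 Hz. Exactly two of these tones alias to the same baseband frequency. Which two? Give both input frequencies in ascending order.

36 Hz, 140 Hz

fs/2 = 22 Hz.
36 Hz > fs/2 = 22 Hz, folds to fs − 36 Hz = 8 Hz.
76 Hz mod fs = 32 Hz.
32 Hz > fs/2 = 22 Hz, folds to fs − 32 Hz = 12 Hz.
136 Hz mod fs = 4 Hz.
4 Hz ≤ fs/2 = 22 Hz, appears at 4 Hz.
140 Hz mod fs = 8 Hz.
8 Hz ≤ fs/2 = 22 Hz, appears at 8 Hz.
36 Hz and 140 Hz both map to 8 Hz.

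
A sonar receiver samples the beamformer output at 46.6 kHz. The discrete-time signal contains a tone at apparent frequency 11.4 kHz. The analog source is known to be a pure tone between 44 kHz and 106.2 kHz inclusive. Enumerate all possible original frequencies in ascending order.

Frequencies that alias to 11.4 kHz are k·fs ± 11.4 kHz for integer k ≥ 0.
k=0: 11.4 kHz.
k=1: 35.2 kHz, 58 kHz.
k=2: 81.8 kHz, 104.6 kHz.
k=3: 128.4 kHz, 151.2 kHz.
Within [44 kHz, 106.2 kHz]: 58 kHz, 81.8 kHz, 104.6 kHz.

58 kHz, 81.8 kHz, 104.6 kHz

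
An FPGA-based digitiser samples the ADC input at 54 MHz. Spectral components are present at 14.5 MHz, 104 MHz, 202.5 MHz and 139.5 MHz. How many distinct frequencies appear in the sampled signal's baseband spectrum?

4

fs/2 = 27 MHz.
14.5 MHz ≤ fs/2 = 27 MHz, passes unchanged.
104 MHz mod fs = 50 MHz.
50 MHz > fs/2 = 27 MHz, folds to fs − 50 MHz = 4 MHz.
202.5 MHz mod fs = 40.5 MHz.
40.5 MHz > fs/2 = 27 MHz, folds to fs − 40.5 MHz = 13.5 MHz.
139.5 MHz mod fs = 31.5 MHz.
31.5 MHz > fs/2 = 27 MHz, folds to fs − 31.5 MHz = 22.5 MHz.
Distinct values: {4 MHz, 13.5 MHz, 14.5 MHz, 22.5 MHz} → 4.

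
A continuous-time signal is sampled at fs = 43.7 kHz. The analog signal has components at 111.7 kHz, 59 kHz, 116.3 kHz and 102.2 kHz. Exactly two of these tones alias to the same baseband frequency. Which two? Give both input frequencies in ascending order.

102.2 kHz, 116.3 kHz

fs/2 = 21.85 kHz.
111.7 kHz mod fs = 24.3 kHz.
24.3 kHz > fs/2 = 21.85 kHz, folds to fs − 24.3 kHz = 19.4 kHz.
59 kHz mod fs = 15.3 kHz.
15.3 kHz ≤ fs/2 = 21.85 kHz, appears at 15.3 kHz.
116.3 kHz mod fs = 28.9 kHz.
28.9 kHz > fs/2 = 21.85 kHz, folds to fs − 28.9 kHz = 14.8 kHz.
102.2 kHz mod fs = 14.8 kHz.
14.8 kHz ≤ fs/2 = 21.85 kHz, appears at 14.8 kHz.
102.2 kHz and 116.3 kHz both map to 14.8 kHz.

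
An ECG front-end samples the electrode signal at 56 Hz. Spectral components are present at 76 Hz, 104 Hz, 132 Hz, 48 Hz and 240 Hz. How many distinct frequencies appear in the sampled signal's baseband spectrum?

fs/2 = 28 Hz.
76 Hz mod fs = 20 Hz.
20 Hz ≤ fs/2 = 28 Hz, appears at 20 Hz.
104 Hz mod fs = 48 Hz.
48 Hz > fs/2 = 28 Hz, folds to fs − 48 Hz = 8 Hz.
132 Hz mod fs = 20 Hz.
20 Hz ≤ fs/2 = 28 Hz, appears at 20 Hz.
48 Hz > fs/2 = 28 Hz, folds to fs − 48 Hz = 8 Hz.
240 Hz mod fs = 16 Hz.
16 Hz ≤ fs/2 = 28 Hz, appears at 16 Hz.
Distinct values: {8 Hz, 16 Hz, 20 Hz} → 3.

3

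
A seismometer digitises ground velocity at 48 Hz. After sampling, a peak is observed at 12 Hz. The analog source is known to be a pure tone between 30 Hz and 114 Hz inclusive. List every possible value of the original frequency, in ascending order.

Frequencies that alias to 12 Hz are k·fs ± 12 Hz for integer k ≥ 0.
k=0: 12 Hz.
k=1: 36 Hz, 60 Hz.
k=2: 84 Hz, 108 Hz.
k=3: 132 Hz, 156 Hz.
Within [30 Hz, 114 Hz]: 36 Hz, 60 Hz, 84 Hz, 108 Hz.

36 Hz, 60 Hz, 84 Hz, 108 Hz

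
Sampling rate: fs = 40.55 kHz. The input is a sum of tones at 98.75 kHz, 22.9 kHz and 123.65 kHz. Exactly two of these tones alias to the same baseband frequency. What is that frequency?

fs/2 = 20.275 kHz.
98.75 kHz mod fs = 17.65 kHz.
17.65 kHz ≤ fs/2 = 20.275 kHz, appears at 17.65 kHz.
22.9 kHz > fs/2 = 20.275 kHz, folds to fs − 22.9 kHz = 17.65 kHz.
123.65 kHz mod fs = 2 kHz.
2 kHz ≤ fs/2 = 20.275 kHz, appears at 2 kHz.
22.9 kHz and 98.75 kHz both map to 17.65 kHz.

17.65 kHz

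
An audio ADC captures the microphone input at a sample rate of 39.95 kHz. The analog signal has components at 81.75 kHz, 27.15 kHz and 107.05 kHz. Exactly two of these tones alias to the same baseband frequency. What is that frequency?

fs/2 = 19.975 kHz.
81.75 kHz mod fs = 1.85 kHz.
1.85 kHz ≤ fs/2 = 19.975 kHz, appears at 1.85 kHz.
27.15 kHz > fs/2 = 19.975 kHz, folds to fs − 27.15 kHz = 12.8 kHz.
107.05 kHz mod fs = 27.15 kHz.
27.15 kHz > fs/2 = 19.975 kHz, folds to fs − 27.15 kHz = 12.8 kHz.
27.15 kHz and 107.05 kHz both map to 12.8 kHz.

12.8 kHz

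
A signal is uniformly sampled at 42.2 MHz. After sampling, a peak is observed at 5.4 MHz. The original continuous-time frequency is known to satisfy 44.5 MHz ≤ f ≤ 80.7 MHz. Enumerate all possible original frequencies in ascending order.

47.6 MHz, 79 MHz

Frequencies that alias to 5.4 MHz are k·fs ± 5.4 MHz for integer k ≥ 0.
k=0: 5.4 MHz.
k=1: 36.8 MHz, 47.6 MHz.
k=2: 79 MHz, 89.8 MHz.
k=3: 121.2 MHz, 132 MHz.
Within [44.5 MHz, 80.7 MHz]: 47.6 MHz, 79 MHz.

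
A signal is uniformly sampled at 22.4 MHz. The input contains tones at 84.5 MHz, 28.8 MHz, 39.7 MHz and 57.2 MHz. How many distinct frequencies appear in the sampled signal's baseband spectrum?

fs/2 = 11.2 MHz.
84.5 MHz mod fs = 17.3 MHz.
17.3 MHz > fs/2 = 11.2 MHz, folds to fs − 17.3 MHz = 5.1 MHz.
28.8 MHz mod fs = 6.4 MHz.
6.4 MHz ≤ fs/2 = 11.2 MHz, appears at 6.4 MHz.
39.7 MHz mod fs = 17.3 MHz.
17.3 MHz > fs/2 = 11.2 MHz, folds to fs − 17.3 MHz = 5.1 MHz.
57.2 MHz mod fs = 12.4 MHz.
12.4 MHz > fs/2 = 11.2 MHz, folds to fs − 12.4 MHz = 10 MHz.
Distinct values: {5.1 MHz, 6.4 MHz, 10 MHz} → 3.

3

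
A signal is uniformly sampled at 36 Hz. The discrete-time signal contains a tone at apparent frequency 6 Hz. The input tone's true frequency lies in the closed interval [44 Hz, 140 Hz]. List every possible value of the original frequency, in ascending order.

Frequencies that alias to 6 Hz are k·fs ± 6 Hz for integer k ≥ 0.
k=0: 6 Hz.
k=1: 30 Hz, 42 Hz.
k=2: 66 Hz, 78 Hz.
k=3: 102 Hz, 114 Hz.
k=4: 138 Hz, 150 Hz.
k=5: 174 Hz, 186 Hz.
Within [44 Hz, 140 Hz]: 66 Hz, 78 Hz, 102 Hz, 114 Hz, 138 Hz.

66 Hz, 78 Hz, 102 Hz, 114 Hz, 138 Hz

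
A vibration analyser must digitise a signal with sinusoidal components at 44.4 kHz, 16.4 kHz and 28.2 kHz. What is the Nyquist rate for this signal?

Highest-frequency component: 44.4 kHz.
Nyquist rate = 2 × 44.4 kHz = 88.8 kHz.

88.8 kHz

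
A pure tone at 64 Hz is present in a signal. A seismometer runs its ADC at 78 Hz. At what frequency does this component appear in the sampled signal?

64 Hz > fs/2 = 39 Hz, folds to fs − 64 Hz = 14 Hz.

14 Hz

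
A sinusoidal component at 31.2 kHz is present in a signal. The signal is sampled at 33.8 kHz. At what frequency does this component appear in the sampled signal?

31.2 kHz > fs/2 = 16.9 kHz, folds to fs − 31.2 kHz = 2.6 kHz.

2.6 kHz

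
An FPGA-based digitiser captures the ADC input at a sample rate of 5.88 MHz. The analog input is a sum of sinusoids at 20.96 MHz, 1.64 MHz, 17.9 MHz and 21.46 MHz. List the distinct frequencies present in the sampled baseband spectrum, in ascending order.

fs/2 = 2.94 MHz.
20.96 MHz mod fs = 3.32 MHz.
3.32 MHz > fs/2 = 2.94 MHz, folds to fs − 3.32 MHz = 2.56 MHz.
1.64 MHz ≤ fs/2 = 2.94 MHz, passes unchanged.
17.9 MHz mod fs = 0.26 MHz.
0.26 MHz ≤ fs/2 = 2.94 MHz, appears at 0.26 MHz.
21.46 MHz mod fs = 3.82 MHz.
3.82 MHz > fs/2 = 2.94 MHz, folds to fs − 3.82 MHz = 2.06 MHz.
Distinct values: {0.26 MHz, 1.64 MHz, 2.06 MHz, 2.56 MHz}.

0.26 MHz, 1.64 MHz, 2.06 MHz, 2.56 MHz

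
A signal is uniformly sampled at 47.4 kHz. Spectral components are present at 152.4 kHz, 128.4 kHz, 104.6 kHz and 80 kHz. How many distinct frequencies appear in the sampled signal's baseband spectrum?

4

fs/2 = 23.7 kHz.
152.4 kHz mod fs = 10.2 kHz.
10.2 kHz ≤ fs/2 = 23.7 kHz, appears at 10.2 kHz.
128.4 kHz mod fs = 33.6 kHz.
33.6 kHz > fs/2 = 23.7 kHz, folds to fs − 33.6 kHz = 13.8 kHz.
104.6 kHz mod fs = 9.8 kHz.
9.8 kHz ≤ fs/2 = 23.7 kHz, appears at 9.8 kHz.
80 kHz mod fs = 32.6 kHz.
32.6 kHz > fs/2 = 23.7 kHz, folds to fs − 32.6 kHz = 14.8 kHz.
Distinct values: {9.8 kHz, 10.2 kHz, 13.8 kHz, 14.8 kHz} → 4.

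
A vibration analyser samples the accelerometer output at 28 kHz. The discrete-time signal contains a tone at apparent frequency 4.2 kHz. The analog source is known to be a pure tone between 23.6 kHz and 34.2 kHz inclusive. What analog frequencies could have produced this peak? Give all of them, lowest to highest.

Frequencies that alias to 4.2 kHz are k·fs ± 4.2 kHz for integer k ≥ 0.
k=0: 4.2 kHz.
k=1: 23.8 kHz, 32.2 kHz.
k=2: 51.8 kHz, 60.2 kHz.
Within [23.6 kHz, 34.2 kHz]: 23.8 kHz, 32.2 kHz.

23.8 kHz, 32.2 kHz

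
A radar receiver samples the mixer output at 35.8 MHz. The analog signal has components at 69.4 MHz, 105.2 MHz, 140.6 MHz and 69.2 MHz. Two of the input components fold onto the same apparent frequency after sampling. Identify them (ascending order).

fs/2 = 17.9 MHz.
69.4 MHz mod fs = 33.6 MHz.
33.6 MHz > fs/2 = 17.9 MHz, folds to fs − 33.6 MHz = 2.2 MHz.
105.2 MHz mod fs = 33.6 MHz.
33.6 MHz > fs/2 = 17.9 MHz, folds to fs − 33.6 MHz = 2.2 MHz.
140.6 MHz mod fs = 33.2 MHz.
33.2 MHz > fs/2 = 17.9 MHz, folds to fs − 33.2 MHz = 2.6 MHz.
69.2 MHz mod fs = 33.4 MHz.
33.4 MHz > fs/2 = 17.9 MHz, folds to fs − 33.4 MHz = 2.4 MHz.
69.4 MHz and 105.2 MHz both map to 2.2 MHz.

69.4 MHz, 105.2 MHz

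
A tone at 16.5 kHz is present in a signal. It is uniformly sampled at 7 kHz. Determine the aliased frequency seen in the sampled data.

2.5 kHz

16.5 kHz mod fs = 2.5 kHz.
2.5 kHz ≤ fs/2 = 3.5 kHz, appears at 2.5 kHz.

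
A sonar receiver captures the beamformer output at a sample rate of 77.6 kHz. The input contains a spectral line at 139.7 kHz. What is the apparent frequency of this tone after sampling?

139.7 kHz mod fs = 62.1 kHz.
62.1 kHz > fs/2 = 38.8 kHz, folds to fs − 62.1 kHz = 15.5 kHz.

15.5 kHz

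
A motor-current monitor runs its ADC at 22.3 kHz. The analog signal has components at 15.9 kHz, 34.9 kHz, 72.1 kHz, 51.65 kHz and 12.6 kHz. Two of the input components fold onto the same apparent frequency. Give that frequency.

fs/2 = 11.15 kHz.
15.9 kHz > fs/2 = 11.15 kHz, folds to fs − 15.9 kHz = 6.4 kHz.
34.9 kHz mod fs = 12.6 kHz.
12.6 kHz > fs/2 = 11.15 kHz, folds to fs − 12.6 kHz = 9.7 kHz.
72.1 kHz mod fs = 5.2 kHz.
5.2 kHz ≤ fs/2 = 11.15 kHz, appears at 5.2 kHz.
51.65 kHz mod fs = 7.05 kHz.
7.05 kHz ≤ fs/2 = 11.15 kHz, appears at 7.05 kHz.
12.6 kHz > fs/2 = 11.15 kHz, folds to fs − 12.6 kHz = 9.7 kHz.
12.6 kHz and 34.9 kHz both map to 9.7 kHz.

9.7 kHz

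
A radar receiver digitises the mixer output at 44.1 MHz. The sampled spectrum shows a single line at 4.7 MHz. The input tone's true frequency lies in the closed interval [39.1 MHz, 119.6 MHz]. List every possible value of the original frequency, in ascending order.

Frequencies that alias to 4.7 MHz are k·fs ± 4.7 MHz for integer k ≥ 0.
k=0: 4.7 MHz.
k=1: 39.4 MHz, 48.8 MHz.
k=2: 83.5 MHz, 92.9 MHz.
k=3: 127.6 MHz, 137 MHz.
Within [39.1 MHz, 119.6 MHz]: 39.4 MHz, 48.8 MHz, 83.5 MHz, 92.9 MHz.

39.4 MHz, 48.8 MHz, 83.5 MHz, 92.9 MHz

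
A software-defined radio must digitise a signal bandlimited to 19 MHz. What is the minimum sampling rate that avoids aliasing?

Nyquist rate = 2 × 19 MHz = 38 MHz.

38 MHz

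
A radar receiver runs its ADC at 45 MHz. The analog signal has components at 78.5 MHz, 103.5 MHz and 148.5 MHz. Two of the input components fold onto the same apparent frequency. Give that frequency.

fs/2 = 22.5 MHz.
78.5 MHz mod fs = 33.5 MHz.
33.5 MHz > fs/2 = 22.5 MHz, folds to fs − 33.5 MHz = 11.5 MHz.
103.5 MHz mod fs = 13.5 MHz.
13.5 MHz ≤ fs/2 = 22.5 MHz, appears at 13.5 MHz.
148.5 MHz mod fs = 13.5 MHz.
13.5 MHz ≤ fs/2 = 22.5 MHz, appears at 13.5 MHz.
103.5 MHz and 148.5 MHz both map to 13.5 MHz.

13.5 MHz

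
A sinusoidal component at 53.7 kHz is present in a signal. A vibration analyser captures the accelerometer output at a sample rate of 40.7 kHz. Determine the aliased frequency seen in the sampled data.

13 kHz

53.7 kHz mod fs = 13 kHz.
13 kHz ≤ fs/2 = 20.35 kHz, appears at 13 kHz.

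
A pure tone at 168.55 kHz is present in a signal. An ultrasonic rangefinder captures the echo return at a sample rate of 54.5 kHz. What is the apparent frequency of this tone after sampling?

5.05 kHz

168.55 kHz mod fs = 5.05 kHz.
5.05 kHz ≤ fs/2 = 27.25 kHz, appears at 5.05 kHz.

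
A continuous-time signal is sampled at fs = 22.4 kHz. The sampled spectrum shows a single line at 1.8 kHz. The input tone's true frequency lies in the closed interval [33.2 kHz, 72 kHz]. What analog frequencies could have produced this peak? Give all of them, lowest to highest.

43 kHz, 46.6 kHz, 65.4 kHz, 69 kHz

Frequencies that alias to 1.8 kHz are k·fs ± 1.8 kHz for integer k ≥ 0.
k=0: 1.8 kHz.
k=1: 20.6 kHz, 24.2 kHz.
k=2: 43 kHz, 46.6 kHz.
k=3: 65.4 kHz, 69 kHz.
k=4: 87.8 kHz, 91.4 kHz.
Within [33.2 kHz, 72 kHz]: 43 kHz, 46.6 kHz, 65.4 kHz, 69 kHz.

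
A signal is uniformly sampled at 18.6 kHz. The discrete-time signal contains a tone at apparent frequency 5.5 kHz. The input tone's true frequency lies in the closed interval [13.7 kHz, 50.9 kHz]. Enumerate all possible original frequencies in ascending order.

24.1 kHz, 31.7 kHz, 42.7 kHz, 50.3 kHz

Frequencies that alias to 5.5 kHz are k·fs ± 5.5 kHz for integer k ≥ 0.
k=0: 5.5 kHz.
k=1: 13.1 kHz, 24.1 kHz.
k=2: 31.7 kHz, 42.7 kHz.
k=3: 50.3 kHz, 61.3 kHz.
k=4: 68.9 kHz, 79.9 kHz.
Within [13.7 kHz, 50.9 kHz]: 24.1 kHz, 31.7 kHz, 42.7 kHz, 50.3 kHz.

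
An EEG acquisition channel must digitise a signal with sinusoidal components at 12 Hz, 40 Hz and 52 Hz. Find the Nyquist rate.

Highest-frequency component: 52 Hz.
Nyquist rate = 2 × 52 Hz = 104 Hz.

104 Hz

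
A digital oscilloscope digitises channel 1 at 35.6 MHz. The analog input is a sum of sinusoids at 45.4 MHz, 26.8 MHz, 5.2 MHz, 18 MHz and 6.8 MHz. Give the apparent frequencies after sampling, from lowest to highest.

5.2 MHz, 6.8 MHz, 8.8 MHz, 9.8 MHz, 17.6 MHz

fs/2 = 17.8 MHz.
45.4 MHz mod fs = 9.8 MHz.
9.8 MHz ≤ fs/2 = 17.8 MHz, appears at 9.8 MHz.
26.8 MHz > fs/2 = 17.8 MHz, folds to fs − 26.8 MHz = 8.8 MHz.
5.2 MHz ≤ fs/2 = 17.8 MHz, passes unchanged.
18 MHz > fs/2 = 17.8 MHz, folds to fs − 18 MHz = 17.6 MHz.
6.8 MHz ≤ fs/2 = 17.8 MHz, passes unchanged.
Distinct values: {5.2 MHz, 6.8 MHz, 8.8 MHz, 9.8 MHz, 17.6 MHz}.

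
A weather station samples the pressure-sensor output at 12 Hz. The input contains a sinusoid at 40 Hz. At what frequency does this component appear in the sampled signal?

4 Hz

40 Hz mod fs = 4 Hz.
4 Hz ≤ fs/2 = 6 Hz, appears at 4 Hz.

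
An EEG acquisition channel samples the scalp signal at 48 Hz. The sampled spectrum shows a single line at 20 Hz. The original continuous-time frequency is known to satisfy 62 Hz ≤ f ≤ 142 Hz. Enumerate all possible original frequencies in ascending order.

Frequencies that alias to 20 Hz are k·fs ± 20 Hz for integer k ≥ 0.
k=0: 20 Hz.
k=1: 28 Hz, 68 Hz.
k=2: 76 Hz, 116 Hz.
k=3: 124 Hz, 164 Hz.
k=4: 172 Hz, 212 Hz.
Within [62 Hz, 142 Hz]: 68 Hz, 76 Hz, 116 Hz, 124 Hz.

68 Hz, 76 Hz, 116 Hz, 124 Hz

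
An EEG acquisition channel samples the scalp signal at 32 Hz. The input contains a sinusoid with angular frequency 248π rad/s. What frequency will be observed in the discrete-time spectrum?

ω = 248π rad/s → f = ω/(2π) = 124 Hz.
124 Hz mod fs = 28 Hz.
28 Hz > fs/2 = 16 Hz, folds to fs − 28 Hz = 4 Hz.

4 Hz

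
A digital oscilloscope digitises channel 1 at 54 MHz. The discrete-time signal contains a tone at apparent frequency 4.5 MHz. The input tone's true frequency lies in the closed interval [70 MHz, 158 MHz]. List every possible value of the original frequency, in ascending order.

103.5 MHz, 112.5 MHz, 157.5 MHz

Frequencies that alias to 4.5 MHz are k·fs ± 4.5 MHz for integer k ≥ 0.
k=0: 4.5 MHz.
k=1: 49.5 MHz, 58.5 MHz.
k=2: 103.5 MHz, 112.5 MHz.
k=3: 157.5 MHz, 166.5 MHz.
k=4: 211.5 MHz, 220.5 MHz.
Within [70 MHz, 158 MHz]: 103.5 MHz, 112.5 MHz, 157.5 MHz.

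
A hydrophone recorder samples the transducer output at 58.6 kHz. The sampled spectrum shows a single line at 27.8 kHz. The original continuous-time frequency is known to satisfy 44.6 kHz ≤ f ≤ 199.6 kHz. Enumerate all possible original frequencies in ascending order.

Frequencies that alias to 27.8 kHz are k·fs ± 27.8 kHz for integer k ≥ 0.
k=0: 27.8 kHz.
k=1: 30.8 kHz, 86.4 kHz.
k=2: 89.4 kHz, 145 kHz.
k=3: 148 kHz, 203.6 kHz.
k=4: 206.6 kHz, 262.2 kHz.
Within [44.6 kHz, 199.6 kHz]: 86.4 kHz, 89.4 kHz, 145 kHz, 148 kHz.

86.4 kHz, 89.4 kHz, 145 kHz, 148 kHz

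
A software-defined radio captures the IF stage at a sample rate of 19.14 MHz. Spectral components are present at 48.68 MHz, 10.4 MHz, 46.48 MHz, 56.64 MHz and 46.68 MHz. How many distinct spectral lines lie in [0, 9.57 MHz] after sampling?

4

fs/2 = 9.57 MHz.
48.68 MHz mod fs = 10.4 MHz.
10.4 MHz > fs/2 = 9.57 MHz, folds to fs − 10.4 MHz = 8.74 MHz.
10.4 MHz > fs/2 = 9.57 MHz, folds to fs − 10.4 MHz = 8.74 MHz.
46.48 MHz mod fs = 8.2 MHz.
8.2 MHz ≤ fs/2 = 9.57 MHz, appears at 8.2 MHz.
56.64 MHz mod fs = 18.36 MHz.
18.36 MHz > fs/2 = 9.57 MHz, folds to fs − 18.36 MHz = 0.78 MHz.
46.68 MHz mod fs = 8.4 MHz.
8.4 MHz ≤ fs/2 = 9.57 MHz, appears at 8.4 MHz.
Distinct values: {0.78 MHz, 8.2 MHz, 8.4 MHz, 8.74 MHz} → 4.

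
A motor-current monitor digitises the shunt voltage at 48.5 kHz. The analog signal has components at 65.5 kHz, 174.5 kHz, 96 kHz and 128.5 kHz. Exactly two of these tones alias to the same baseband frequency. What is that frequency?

17 kHz

fs/2 = 24.25 kHz.
65.5 kHz mod fs = 17 kHz.
17 kHz ≤ fs/2 = 24.25 kHz, appears at 17 kHz.
174.5 kHz mod fs = 29 kHz.
29 kHz > fs/2 = 24.25 kHz, folds to fs − 29 kHz = 19.5 kHz.
96 kHz mod fs = 47.5 kHz.
47.5 kHz > fs/2 = 24.25 kHz, folds to fs − 47.5 kHz = 1 kHz.
128.5 kHz mod fs = 31.5 kHz.
31.5 kHz > fs/2 = 24.25 kHz, folds to fs − 31.5 kHz = 17 kHz.
65.5 kHz and 128.5 kHz both map to 17 kHz.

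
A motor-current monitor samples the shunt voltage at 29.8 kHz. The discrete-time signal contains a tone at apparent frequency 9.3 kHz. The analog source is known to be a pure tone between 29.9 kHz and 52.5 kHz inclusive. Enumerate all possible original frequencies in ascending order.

39.1 kHz, 50.3 kHz

Frequencies that alias to 9.3 kHz are k·fs ± 9.3 kHz for integer k ≥ 0.
k=0: 9.3 kHz.
k=1: 20.5 kHz, 39.1 kHz.
k=2: 50.3 kHz, 68.9 kHz.
k=3: 80.1 kHz, 98.7 kHz.
Within [29.9 kHz, 52.5 kHz]: 39.1 kHz, 50.3 kHz.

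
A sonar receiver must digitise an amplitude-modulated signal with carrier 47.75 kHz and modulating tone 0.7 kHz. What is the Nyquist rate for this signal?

96.9 kHz

AM sidebands sit at fc ± fm = 47.05 kHz and 48.45 kHz.
Highest-frequency component: 48.45 kHz.
Nyquist rate = 2 × 48.45 kHz = 96.9 kHz.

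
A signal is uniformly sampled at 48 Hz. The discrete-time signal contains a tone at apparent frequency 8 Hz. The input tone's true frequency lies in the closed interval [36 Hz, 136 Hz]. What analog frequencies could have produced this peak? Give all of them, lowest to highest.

Frequencies that alias to 8 Hz are k·fs ± 8 Hz for integer k ≥ 0.
k=0: 8 Hz.
k=1: 40 Hz, 56 Hz.
k=2: 88 Hz, 104 Hz.
k=3: 136 Hz, 152 Hz.
k=4: 184 Hz, 200 Hz.
Within [36 Hz, 136 Hz]: 40 Hz, 56 Hz, 88 Hz, 104 Hz, 136 Hz.

40 Hz, 56 Hz, 88 Hz, 104 Hz, 136 Hz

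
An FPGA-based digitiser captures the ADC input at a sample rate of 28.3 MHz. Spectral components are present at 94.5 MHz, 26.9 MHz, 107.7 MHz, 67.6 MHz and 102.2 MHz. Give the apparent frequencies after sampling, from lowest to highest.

fs/2 = 14.15 MHz.
94.5 MHz mod fs = 9.6 MHz.
9.6 MHz ≤ fs/2 = 14.15 MHz, appears at 9.6 MHz.
26.9 MHz > fs/2 = 14.15 MHz, folds to fs − 26.9 MHz = 1.4 MHz.
107.7 MHz mod fs = 22.8 MHz.
22.8 MHz > fs/2 = 14.15 MHz, folds to fs − 22.8 MHz = 5.5 MHz.
67.6 MHz mod fs = 11 MHz.
11 MHz ≤ fs/2 = 14.15 MHz, appears at 11 MHz.
102.2 MHz mod fs = 17.3 MHz.
17.3 MHz > fs/2 = 14.15 MHz, folds to fs − 17.3 MHz = 11 MHz.
Distinct values: {1.4 MHz, 5.5 MHz, 9.6 MHz, 11 MHz}.

1.4 MHz, 5.5 MHz, 9.6 MHz, 11 MHz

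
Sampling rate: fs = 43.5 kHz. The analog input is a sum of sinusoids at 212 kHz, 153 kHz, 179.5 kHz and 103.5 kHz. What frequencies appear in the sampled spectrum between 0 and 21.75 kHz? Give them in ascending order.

fs/2 = 21.75 kHz.
212 kHz mod fs = 38 kHz.
38 kHz > fs/2 = 21.75 kHz, folds to fs − 38 kHz = 5.5 kHz.
153 kHz mod fs = 22.5 kHz.
22.5 kHz > fs/2 = 21.75 kHz, folds to fs − 22.5 kHz = 21 kHz.
179.5 kHz mod fs = 5.5 kHz.
5.5 kHz ≤ fs/2 = 21.75 kHz, appears at 5.5 kHz.
103.5 kHz mod fs = 16.5 kHz.
16.5 kHz ≤ fs/2 = 21.75 kHz, appears at 16.5 kHz.
Distinct values: {5.5 kHz, 16.5 kHz, 21 kHz}.

5.5 kHz, 16.5 kHz, 21 kHz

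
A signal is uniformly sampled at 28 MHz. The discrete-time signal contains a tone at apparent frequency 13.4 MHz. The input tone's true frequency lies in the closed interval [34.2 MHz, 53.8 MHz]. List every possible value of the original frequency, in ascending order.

41.4 MHz, 42.6 MHz

Frequencies that alias to 13.4 MHz are k·fs ± 13.4 MHz for integer k ≥ 0.
k=0: 13.4 MHz.
k=1: 14.6 MHz, 41.4 MHz.
k=2: 42.6 MHz, 69.4 MHz.
k=3: 70.6 MHz, 97.4 MHz.
Within [34.2 MHz, 53.8 MHz]: 41.4 MHz, 42.6 MHz.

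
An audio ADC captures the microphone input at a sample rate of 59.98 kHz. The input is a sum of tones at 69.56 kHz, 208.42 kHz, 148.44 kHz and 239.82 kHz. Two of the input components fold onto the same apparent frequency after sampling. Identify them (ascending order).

fs/2 = 29.99 kHz.
69.56 kHz mod fs = 9.58 kHz.
9.58 kHz ≤ fs/2 = 29.99 kHz, appears at 9.58 kHz.
208.42 kHz mod fs = 28.48 kHz.
28.48 kHz ≤ fs/2 = 29.99 kHz, appears at 28.48 kHz.
148.44 kHz mod fs = 28.48 kHz.
28.48 kHz ≤ fs/2 = 29.99 kHz, appears at 28.48 kHz.
239.82 kHz mod fs = 59.88 kHz.
59.88 kHz > fs/2 = 29.99 kHz, folds to fs − 59.88 kHz = 0.1 kHz.
148.44 kHz and 208.42 kHz both map to 28.48 kHz.

148.44 kHz, 208.42 kHz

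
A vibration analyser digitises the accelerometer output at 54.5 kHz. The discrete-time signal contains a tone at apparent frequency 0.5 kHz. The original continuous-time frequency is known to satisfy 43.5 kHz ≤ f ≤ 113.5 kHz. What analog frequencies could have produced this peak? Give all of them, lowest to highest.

54 kHz, 55 kHz, 108.5 kHz, 109.5 kHz

Frequencies that alias to 0.5 kHz are k·fs ± 0.5 kHz for integer k ≥ 0.
k=0: 0.5 kHz.
k=1: 54 kHz, 55 kHz.
k=2: 108.5 kHz, 109.5 kHz.
k=3: 163 kHz, 164 kHz.
Within [43.5 kHz, 113.5 kHz]: 54 kHz, 55 kHz, 108.5 kHz, 109.5 kHz.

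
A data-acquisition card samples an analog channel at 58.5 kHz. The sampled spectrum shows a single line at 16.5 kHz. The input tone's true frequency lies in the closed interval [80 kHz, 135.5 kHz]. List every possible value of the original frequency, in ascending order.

Frequencies that alias to 16.5 kHz are k·fs ± 16.5 kHz for integer k ≥ 0.
k=0: 16.5 kHz.
k=1: 42 kHz, 75 kHz.
k=2: 100.5 kHz, 133.5 kHz.
k=3: 159 kHz, 192 kHz.
Within [80 kHz, 135.5 kHz]: 100.5 kHz, 133.5 kHz.

100.5 kHz, 133.5 kHz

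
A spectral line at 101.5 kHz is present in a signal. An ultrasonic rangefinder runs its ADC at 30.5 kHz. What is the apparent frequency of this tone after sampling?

101.5 kHz mod fs = 10 kHz.
10 kHz ≤ fs/2 = 15.25 kHz, appears at 10 kHz.

10 kHz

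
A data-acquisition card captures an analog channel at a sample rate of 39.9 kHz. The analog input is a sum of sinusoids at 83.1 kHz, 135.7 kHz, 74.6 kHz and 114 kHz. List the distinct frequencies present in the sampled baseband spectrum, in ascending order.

fs/2 = 19.95 kHz.
83.1 kHz mod fs = 3.3 kHz.
3.3 kHz ≤ fs/2 = 19.95 kHz, appears at 3.3 kHz.
135.7 kHz mod fs = 16 kHz.
16 kHz ≤ fs/2 = 19.95 kHz, appears at 16 kHz.
74.6 kHz mod fs = 34.7 kHz.
34.7 kHz > fs/2 = 19.95 kHz, folds to fs − 34.7 kHz = 5.2 kHz.
114 kHz mod fs = 34.2 kHz.
34.2 kHz > fs/2 = 19.95 kHz, folds to fs − 34.2 kHz = 5.7 kHz.
Distinct values: {3.3 kHz, 5.2 kHz, 5.7 kHz, 16 kHz}.

3.3 kHz, 5.2 kHz, 5.7 kHz, 16 kHz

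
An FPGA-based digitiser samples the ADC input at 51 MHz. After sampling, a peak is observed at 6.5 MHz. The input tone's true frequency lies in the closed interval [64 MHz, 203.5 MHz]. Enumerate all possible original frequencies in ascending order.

95.5 MHz, 108.5 MHz, 146.5 MHz, 159.5 MHz, 197.5 MHz

Frequencies that alias to 6.5 MHz are k·fs ± 6.5 MHz for integer k ≥ 0.
k=0: 6.5 MHz.
k=1: 44.5 MHz, 57.5 MHz.
k=2: 95.5 MHz, 108.5 MHz.
k=3: 146.5 MHz, 159.5 MHz.
k=4: 197.5 MHz, 210.5 MHz.
k=5: 248.5 MHz, 261.5 MHz.
Within [64 MHz, 203.5 MHz]: 95.5 MHz, 108.5 MHz, 146.5 MHz, 159.5 MHz, 197.5 MHz.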